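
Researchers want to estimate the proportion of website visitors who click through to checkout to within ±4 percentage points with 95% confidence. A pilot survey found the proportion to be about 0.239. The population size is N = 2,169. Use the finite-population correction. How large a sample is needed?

364

For a proportion with margin E = 0.04 at 95% confidence, z = 1.960.
n = p̂(1−p̂)(z/E)² = 0.239 × 0.761 × (1.960/0.04)² = 436.69 — call this n₀.
Finite-population correction with N = 2,169: n = n₀ / (1 + (n₀−1)/N) = 436.69 / 1.201 = 363.61
Round up: n = 364.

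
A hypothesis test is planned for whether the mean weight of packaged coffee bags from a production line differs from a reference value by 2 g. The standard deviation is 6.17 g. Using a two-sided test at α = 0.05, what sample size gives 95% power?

For a one-sample z-test, n = ((z_{α/2} + z_β)·σ/δ)².
z_{α/2} = 1.960 (two-sided α = 0.05); z_β = 1.645 (power 95% → β = 0.05).
n = (3.605 × 6.17 / 2)² = 123.69
Round up: n = 124.

n = 124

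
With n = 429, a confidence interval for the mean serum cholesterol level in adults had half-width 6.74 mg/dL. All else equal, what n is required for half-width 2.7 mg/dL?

2674

Margin of error scales as 1/√n, so n₂ = n₁·(E₁/E₂)².
n₂ = 429 × (6.74/2.7)² = 429 × 6.231 = 2673.10
Round up: n₂ = 2674.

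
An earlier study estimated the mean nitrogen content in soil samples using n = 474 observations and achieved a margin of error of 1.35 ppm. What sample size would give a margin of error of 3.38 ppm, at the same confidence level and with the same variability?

Margin of error scales as 1/√n, so n₂ = n₁·(E₁/E₂)².
n₂ = 474 × (1.35/3.38)² = 474 × 0.1595 = 75.60
Round up: n₂ = 76.

76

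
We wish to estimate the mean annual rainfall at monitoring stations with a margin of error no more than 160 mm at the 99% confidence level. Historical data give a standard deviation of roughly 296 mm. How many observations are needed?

n = 23

For a mean, the margin of error is E = z·σ/√n, so n = (zσ/E)².
At 99% confidence, z = 2.576.
n = (2.576 × 296 / 160)² = 22.71
Round up: n = 23.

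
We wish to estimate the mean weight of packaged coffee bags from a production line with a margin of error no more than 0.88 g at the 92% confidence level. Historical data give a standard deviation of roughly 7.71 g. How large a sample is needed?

236

For a mean, the margin of error is E = z·σ/√n, so n = (zσ/E)².
At 92% confidence, z = 1.751.
n = (1.751 × 7.71 / 0.88)² = 235.35
Round up: n = 236.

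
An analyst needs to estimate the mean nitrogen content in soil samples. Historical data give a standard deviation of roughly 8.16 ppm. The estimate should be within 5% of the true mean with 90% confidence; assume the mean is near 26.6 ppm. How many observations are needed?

For a mean, the margin of error is E = z·σ/√n, so n = (zσ/E)².
At 90% confidence, z = 1.645.
E = 5% of 26.6 = 1.33 ppm.
n = (1.645 × 8.16 / 1.33)² = 101.86
Round up: n = 102.

n = 102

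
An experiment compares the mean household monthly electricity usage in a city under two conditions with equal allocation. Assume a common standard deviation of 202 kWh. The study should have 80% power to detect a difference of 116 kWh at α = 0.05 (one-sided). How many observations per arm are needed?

For two equal groups, n per group = 2·((z_α + z_β)·σ/δ)².
z_α = 1.645; z_β = 0.842 (power 80%).
n = 2 × (2.487 × 202 / 116)² = 2 × 18.76 = 37.52
Round up: n = 38 per group.

38 per group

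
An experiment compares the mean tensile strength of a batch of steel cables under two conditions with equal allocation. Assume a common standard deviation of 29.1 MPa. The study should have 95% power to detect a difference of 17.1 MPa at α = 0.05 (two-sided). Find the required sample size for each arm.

For two equal groups, n per group = 2·((z_{α/2} + z_β)·σ/δ)².
z_{α/2} = 1.960; z_β = 1.645 (power 95%).
n = 2 × (3.605 × 29.1 / 17.1)² = 2 × 37.64 = 75.28
Round up: n = 76 per group.

76 per group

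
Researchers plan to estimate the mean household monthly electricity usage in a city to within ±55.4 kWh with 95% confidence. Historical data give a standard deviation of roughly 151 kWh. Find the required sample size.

29

For a mean, the margin of error is E = z·σ/√n, so n = (zσ/E)².
At 95% confidence, z = 1.960.
n = (1.960 × 151 / 55.4)² = 28.54
Round up: n = 29.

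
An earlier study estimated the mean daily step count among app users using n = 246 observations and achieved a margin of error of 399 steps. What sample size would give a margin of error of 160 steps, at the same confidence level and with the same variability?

1530

Margin of error scales as 1/√n, so n₂ = n₁·(E₁/E₂)².
n₂ = 246 × (399/160)² = 246 × 6.219 = 1529.87
Round up: n₂ = 1530.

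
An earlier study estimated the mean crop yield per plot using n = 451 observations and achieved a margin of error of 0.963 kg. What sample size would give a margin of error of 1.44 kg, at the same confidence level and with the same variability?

n = 202

Margin of error scales as 1/√n, so n₂ = n₁·(E₁/E₂)².
n₂ = 451 × (0.963/1.44)² = 451 × 0.4472 = 201.69
Round up: n₂ = 202.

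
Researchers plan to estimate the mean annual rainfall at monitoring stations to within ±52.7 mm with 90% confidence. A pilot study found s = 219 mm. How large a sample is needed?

For a mean, the margin of error is E = z·σ/√n, so n = (zσ/E)².
At 90% confidence, z = 1.645.
n = (1.645 × 219 / 52.7)² = 46.73
Round up: n = 47.

47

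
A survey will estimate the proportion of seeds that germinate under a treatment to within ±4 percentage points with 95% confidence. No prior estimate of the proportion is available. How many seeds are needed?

For a proportion with margin E = 0.04 at 95% confidence, z = 1.960.
With no prior estimate, use p = 0.5, which maximizes p(1−p) at 0.25.
n = 0.25 × (z/E)² = 0.25 × (1.960/0.04)² = 600.25
Round up: n = 601.

n = 601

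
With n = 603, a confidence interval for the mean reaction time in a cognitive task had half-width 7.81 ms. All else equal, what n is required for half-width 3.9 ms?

Margin of error scales as 1/√n, so n₂ = n₁·(E₁/E₂)².
n₂ = 603 × (7.81/3.9)² = 603 × 4.01 = 2418.03
Round up: n₂ = 2419.

2419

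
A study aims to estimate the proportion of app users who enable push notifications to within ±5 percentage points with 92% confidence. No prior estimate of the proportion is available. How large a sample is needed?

For a proportion with margin E = 0.05 at 92% confidence, z = 1.751.
With no prior estimate, use p = 0.5, which maximizes p(1−p) at 0.25.
n = 0.25 × (z/E)² = 0.25 × (1.751/0.05)² = 306.60
Round up: n = 307.

307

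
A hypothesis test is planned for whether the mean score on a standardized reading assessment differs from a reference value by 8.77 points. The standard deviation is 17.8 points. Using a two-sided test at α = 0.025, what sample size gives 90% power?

n = 52

For a one-sample z-test, n = ((z_{α/2} + z_β)·σ/δ)².
z_{α/2} = 2.241 (two-sided α = 0.025); z_β = 1.282 (power 90% → β = 0.1).
n = (3.523 × 17.8 / 8.77)² = 51.13
Round up: n = 52.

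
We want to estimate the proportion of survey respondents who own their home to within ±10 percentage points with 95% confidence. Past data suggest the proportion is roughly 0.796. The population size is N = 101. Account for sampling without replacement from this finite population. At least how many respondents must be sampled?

39

For a proportion with margin E = 0.1 at 95% confidence, z = 1.960.
n = p̂(1−p̂)(z/E)² = 0.796 × 0.204 × (1.960/0.1)² = 62.38 — call this n₀.
Finite-population correction with N = 101: n = n₀ / (1 + (n₀−1)/N) = 62.38 / 1.608 = 38.79
Round up: n = 39.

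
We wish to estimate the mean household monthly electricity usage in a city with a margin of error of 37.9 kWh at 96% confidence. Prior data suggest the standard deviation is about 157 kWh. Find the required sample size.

For a mean, the margin of error is E = z·σ/√n, so n = (zσ/E)².
At 96% confidence, z = 2.054.
n = (2.054 × 157 / 37.9)² = 72.40
Round up: n = 73.

n = 73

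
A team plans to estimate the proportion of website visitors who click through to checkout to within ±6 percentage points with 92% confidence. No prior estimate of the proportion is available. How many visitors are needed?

For a proportion with margin E = 0.06 at 92% confidence, z = 1.751.
With no prior estimate, use p = 0.5, which maximizes p(1−p) at 0.25.
n = 0.25 × (z/E)² = 0.25 × (1.751/0.06)² = 212.92
Round up: n = 213.

213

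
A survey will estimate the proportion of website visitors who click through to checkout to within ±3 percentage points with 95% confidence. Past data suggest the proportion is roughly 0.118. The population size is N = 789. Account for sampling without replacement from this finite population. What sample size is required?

285

For a proportion with margin E = 0.03 at 95% confidence, z = 1.960.
n = p̂(1−p̂)(z/E)² = 0.118 × 0.882 × (1.960/0.03)² = 444.24 — call this n₀.
Finite-population correction with N = 789: n = n₀ / (1 + (n₀−1)/N) = 444.24 / 1.562 = 284.40
Round up: n = 285.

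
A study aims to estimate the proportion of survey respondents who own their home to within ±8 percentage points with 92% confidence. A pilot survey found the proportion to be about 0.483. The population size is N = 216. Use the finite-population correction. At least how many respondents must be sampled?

n = 78

For a proportion with margin E = 0.08 at 92% confidence, z = 1.751.
n = p̂(1−p̂)(z/E)² = 0.483 × 0.517 × (1.751/0.08)² = 119.63 — call this n₀.
Finite-population correction with N = 216: n = n₀ / (1 + (n₀−1)/N) = 119.63 / 1.549 = 77.23
Round up: n = 78.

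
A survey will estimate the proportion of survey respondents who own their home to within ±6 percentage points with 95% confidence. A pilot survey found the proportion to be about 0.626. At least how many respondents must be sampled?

For a proportion with margin E = 0.06 at 95% confidence, z = 1.960.
n = p̂(1−p̂)(z/E)² = 0.626 × 0.374 × (1.960/0.06)² = 249.84
Round up: n = 250.

250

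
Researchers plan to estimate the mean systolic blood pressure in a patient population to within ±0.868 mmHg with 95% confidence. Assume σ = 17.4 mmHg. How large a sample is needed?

For a mean, the margin of error is E = z·σ/√n, so n = (zσ/E)².
At 95% confidence, z = 1.960.
n = (1.960 × 17.4 / 0.868)² = 1543.73
Round up: n = 1544.

1544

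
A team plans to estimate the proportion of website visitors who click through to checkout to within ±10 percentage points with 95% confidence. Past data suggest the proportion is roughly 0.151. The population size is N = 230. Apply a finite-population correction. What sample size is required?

For a proportion with margin E = 0.1 at 95% confidence, z = 1.960.
n = p̂(1−p̂)(z/E)² = 0.151 × 0.849 × (1.960/0.1)² = 49.25 — call this n₀.
Finite-population correction with N = 230: n = n₀ / (1 + (n₀−1)/N) = 49.25 / 1.21 = 40.70
Round up: n = 41.

41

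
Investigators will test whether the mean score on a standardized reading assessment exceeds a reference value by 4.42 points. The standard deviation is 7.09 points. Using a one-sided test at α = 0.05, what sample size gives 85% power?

19

For a one-sample z-test, n = ((z_α + z_β)·σ/δ)².
z_α = 1.645 (one-sided α = 0.05); z_β = 1.036 (power 85% → β = 0.15).
n = (2.681 × 7.09 / 4.42)² = 18.49
Round up: n = 19.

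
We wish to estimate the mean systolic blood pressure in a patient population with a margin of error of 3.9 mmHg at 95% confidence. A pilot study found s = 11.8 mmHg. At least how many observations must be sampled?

36

For a mean, the margin of error is E = z·σ/√n, so n = (zσ/E)².
At 95% confidence, z = 1.960.
n = (1.960 × 11.8 / 3.9)² = 35.17
Round up: n = 36.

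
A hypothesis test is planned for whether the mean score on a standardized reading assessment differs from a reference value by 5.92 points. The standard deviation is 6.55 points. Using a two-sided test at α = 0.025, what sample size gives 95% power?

19

For a one-sample z-test, n = ((z_{α/2} + z_β)·σ/δ)².
z_{α/2} = 2.241 (two-sided α = 0.025); z_β = 1.645 (power 95% → β = 0.05).
n = (3.886 × 6.55 / 5.92)² = 18.49
Round up: n = 19.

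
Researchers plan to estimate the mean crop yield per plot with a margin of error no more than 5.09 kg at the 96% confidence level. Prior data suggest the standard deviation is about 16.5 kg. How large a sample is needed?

For a mean, the margin of error is E = z·σ/√n, so n = (zσ/E)².
At 96% confidence, z = 2.054.
n = (2.054 × 16.5 / 5.09)² = 44.33
Round up: n = 45.

45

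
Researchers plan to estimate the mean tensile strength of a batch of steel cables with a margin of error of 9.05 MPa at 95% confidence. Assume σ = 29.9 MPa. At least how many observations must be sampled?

For a mean, the margin of error is E = z·σ/√n, so n = (zσ/E)².
At 95% confidence, z = 1.960.
n = (1.960 × 29.9 / 9.05)² = 41.93
Round up: n = 42.

42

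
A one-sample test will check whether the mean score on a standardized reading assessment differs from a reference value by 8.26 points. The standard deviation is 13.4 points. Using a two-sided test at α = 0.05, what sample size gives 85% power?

n = 24

For a one-sample z-test, n = ((z_{α/2} + z_β)·σ/δ)².
z_{α/2} = 1.960 (two-sided α = 0.05); z_β = 1.036 (power 85% → β = 0.15).
n = (2.996 × 13.4 / 8.26)² = 23.62
Round up: n = 24.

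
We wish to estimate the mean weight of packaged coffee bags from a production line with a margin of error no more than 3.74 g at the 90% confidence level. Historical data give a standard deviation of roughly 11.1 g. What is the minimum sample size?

24

For a mean, the margin of error is E = z·σ/√n, so n = (zσ/E)².
At 90% confidence, z = 1.645.
n = (1.645 × 11.1 / 3.74)² = 23.84
Round up: n = 24.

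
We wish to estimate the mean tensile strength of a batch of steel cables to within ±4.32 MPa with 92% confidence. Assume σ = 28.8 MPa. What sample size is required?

For a mean, the margin of error is E = z·σ/√n, so n = (zσ/E)².
At 92% confidence, z = 1.751.
n = (1.751 × 28.8 / 4.32)² = 136.27
Round up: n = 137.

137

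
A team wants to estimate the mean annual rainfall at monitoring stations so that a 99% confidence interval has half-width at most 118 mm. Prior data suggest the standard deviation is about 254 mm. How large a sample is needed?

For a mean, the margin of error is E = z·σ/√n, so n = (zσ/E)².
At 99% confidence, z = 2.576.
n = (2.576 × 254 / 118)² = 30.75
Round up: n = 31.

31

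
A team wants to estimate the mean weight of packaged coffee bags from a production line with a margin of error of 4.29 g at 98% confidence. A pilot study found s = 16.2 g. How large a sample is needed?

For a mean, the margin of error is E = z·σ/√n, so n = (zσ/E)².
At 98% confidence, z = 2.326.
n = (2.326 × 16.2 / 4.29)² = 77.15
Round up: n = 78.

78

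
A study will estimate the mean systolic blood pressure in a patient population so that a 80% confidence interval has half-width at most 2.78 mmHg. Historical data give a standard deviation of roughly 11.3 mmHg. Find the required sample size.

For a mean, the margin of error is E = z·σ/√n, so n = (zσ/E)².
At 80% confidence, z = 1.282.
n = (1.282 × 11.3 / 2.78)² = 27.15
Round up: n = 28.

n = 28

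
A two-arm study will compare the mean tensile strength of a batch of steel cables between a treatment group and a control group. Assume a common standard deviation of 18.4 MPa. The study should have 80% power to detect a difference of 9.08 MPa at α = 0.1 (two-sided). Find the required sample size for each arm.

For two equal groups, n per group = 2·((z_{α/2} + z_β)·σ/δ)².
z_{α/2} = 1.645; z_β = 0.842 (power 80%).
n = 2 × (2.487 × 18.4 / 9.08)² = 2 × 25.40 = 50.80
Round up: n = 51 per group.

51 per group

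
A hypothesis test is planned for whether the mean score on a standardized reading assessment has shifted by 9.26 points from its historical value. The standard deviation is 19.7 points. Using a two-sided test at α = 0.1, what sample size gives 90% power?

For a one-sample z-test, n = ((z_{α/2} + z_β)·σ/δ)².
z_{α/2} = 1.645 (two-sided α = 0.1); z_β = 1.282 (power 90% → β = 0.1).
n = (2.927 × 19.7 / 9.26)² = 38.78
Round up: n = 39.

n = 39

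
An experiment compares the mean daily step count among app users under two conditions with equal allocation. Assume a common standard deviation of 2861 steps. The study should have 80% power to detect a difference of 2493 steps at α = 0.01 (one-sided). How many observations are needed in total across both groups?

54 total

For two equal groups, n per group = 2·((z_α + z_β)·σ/δ)².
z_α = 2.326; z_β = 0.842 (power 80%).
n = 2 × (3.168 × 2861 / 2493)² = 2 × 13.22 = 26.44
Round up: n = 27 per group.
Total across both groups: 2 × 27 = 54.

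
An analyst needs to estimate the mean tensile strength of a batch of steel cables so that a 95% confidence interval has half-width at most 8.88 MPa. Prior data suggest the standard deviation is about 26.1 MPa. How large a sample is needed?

For a mean, the margin of error is E = z·σ/√n, so n = (zσ/E)².
At 95% confidence, z = 1.960.
n = (1.960 × 26.1 / 8.88)² = 33.19
Round up: n = 34.

n = 34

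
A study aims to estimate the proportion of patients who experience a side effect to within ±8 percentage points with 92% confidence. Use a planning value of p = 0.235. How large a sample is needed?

For a proportion with margin E = 0.08 at 92% confidence, z = 1.751.
n = p̂(1−p̂)(z/E)² = 0.235 × 0.765 × (1.751/0.08)² = 86.12
Round up: n = 87.

87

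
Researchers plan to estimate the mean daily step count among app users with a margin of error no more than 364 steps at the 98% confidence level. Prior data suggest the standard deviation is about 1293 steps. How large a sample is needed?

For a mean, the margin of error is E = z·σ/√n, so n = (zσ/E)².
At 98% confidence, z = 2.326.
n = (2.326 × 1293 / 364)² = 68.27
Round up: n = 69.

69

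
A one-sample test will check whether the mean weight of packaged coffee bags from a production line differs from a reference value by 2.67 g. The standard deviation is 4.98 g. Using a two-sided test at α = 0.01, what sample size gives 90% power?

For a one-sample z-test, n = ((z_{α/2} + z_β)·σ/δ)².
z_{α/2} = 2.576 (two-sided α = 0.01); z_β = 1.282 (power 90% → β = 0.1).
n = (3.858 × 4.98 / 2.67)² = 51.78
Round up: n = 52.

52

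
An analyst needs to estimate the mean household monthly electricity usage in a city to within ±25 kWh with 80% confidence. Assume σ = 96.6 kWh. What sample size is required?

25

For a mean, the margin of error is E = z·σ/√n, so n = (zσ/E)².
At 80% confidence, z = 1.282.
n = (1.282 × 96.6 / 25)² = 24.54
Round up: n = 25.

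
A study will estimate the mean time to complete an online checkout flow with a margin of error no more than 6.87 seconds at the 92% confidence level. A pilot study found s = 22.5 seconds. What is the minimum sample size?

For a mean, the margin of error is E = z·σ/√n, so n = (zσ/E)².
At 92% confidence, z = 1.751.
n = (1.751 × 22.5 / 6.87)² = 32.89
Round up: n = 33.

33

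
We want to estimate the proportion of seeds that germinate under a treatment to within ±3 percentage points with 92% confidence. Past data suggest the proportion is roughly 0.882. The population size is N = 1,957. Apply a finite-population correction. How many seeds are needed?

For a proportion with margin E = 0.03 at 92% confidence, z = 1.751.
n = p̂(1−p̂)(z/E)² = 0.882 × 0.118 × (1.751/0.03)² = 354.55 — call this n₀.
Finite-population correction with N = 1,957: n = n₀ / (1 + (n₀−1)/N) = 354.55 / 1.181 = 300.21
Round up: n = 301.

n = 301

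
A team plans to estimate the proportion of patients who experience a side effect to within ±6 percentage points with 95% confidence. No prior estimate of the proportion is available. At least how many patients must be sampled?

For a proportion with margin E = 0.06 at 95% confidence, z = 1.960.
With no prior estimate, use p = 0.5, which maximizes p(1−p) at 0.25.
n = 0.25 × (z/E)² = 0.25 × (1.960/0.06)² = 266.78
Round up: n = 267.

n = 267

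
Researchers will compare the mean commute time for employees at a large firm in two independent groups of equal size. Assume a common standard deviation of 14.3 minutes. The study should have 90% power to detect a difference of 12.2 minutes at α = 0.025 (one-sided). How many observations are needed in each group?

For two equal groups, n per group = 2·((z_α + z_β)·σ/δ)².
z_α = 1.960; z_β = 1.282 (power 90%).
n = 2 × (3.242 × 14.3 / 12.2)² = 2 × 14.44 = 28.88
Round up: n = 29 per group.

29 per group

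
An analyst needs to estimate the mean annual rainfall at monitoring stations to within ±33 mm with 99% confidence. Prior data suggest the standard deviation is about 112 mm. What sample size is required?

77

For a mean, the margin of error is E = z·σ/√n, so n = (zσ/E)².
At 99% confidence, z = 2.576.
n = (2.576 × 112 / 33)² = 76.44
Round up: n = 77.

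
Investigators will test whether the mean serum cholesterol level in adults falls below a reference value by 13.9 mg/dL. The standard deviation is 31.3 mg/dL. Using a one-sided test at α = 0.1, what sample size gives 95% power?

For a one-sample z-test, n = ((z_α + z_β)·σ/δ)².
z_α = 1.282 (one-sided α = 0.1); z_β = 1.645 (power 95% → β = 0.05).
n = (2.927 × 31.3 / 13.9)² = 43.44
Round up: n = 44.

44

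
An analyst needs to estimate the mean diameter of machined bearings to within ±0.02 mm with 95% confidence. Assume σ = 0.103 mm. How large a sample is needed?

For a mean, the margin of error is E = z·σ/√n, so n = (zσ/E)².
At 95% confidence, z = 1.960.
n = (1.960 × 0.103 / 0.02)² = 101.89
Round up: n = 102.

n = 102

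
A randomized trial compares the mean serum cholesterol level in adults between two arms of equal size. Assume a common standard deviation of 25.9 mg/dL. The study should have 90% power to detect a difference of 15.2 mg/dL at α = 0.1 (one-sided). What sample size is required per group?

39 per group

For two equal groups, n per group = 2·((z_α + z_β)·σ/δ)².
z_α = 1.282; z_β = 1.282 (power 90%).
n = 2 × (2.564 × 25.9 / 15.2)² = 2 × 19.09 = 38.18
Round up: n = 39 per group.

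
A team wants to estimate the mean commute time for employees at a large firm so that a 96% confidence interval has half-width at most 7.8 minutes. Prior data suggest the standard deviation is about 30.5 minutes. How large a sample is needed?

For a mean, the margin of error is E = z·σ/√n, so n = (zσ/E)².
At 96% confidence, z = 2.054.
n = (2.054 × 30.5 / 7.8)² = 64.51
Round up: n = 65.

65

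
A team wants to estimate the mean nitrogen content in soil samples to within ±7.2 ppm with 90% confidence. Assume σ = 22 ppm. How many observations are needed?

26

For a mean, the margin of error is E = z·σ/√n, so n = (zσ/E)².
At 90% confidence, z = 1.645.
n = (1.645 × 22 / 7.2)² = 25.26
Round up: n = 26.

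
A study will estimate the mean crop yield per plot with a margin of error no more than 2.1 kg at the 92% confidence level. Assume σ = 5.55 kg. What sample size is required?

For a mean, the margin of error is E = z·σ/√n, so n = (zσ/E)².
At 92% confidence, z = 1.751.
n = (1.751 × 5.55 / 2.1)² = 21.42
Round up: n = 22.

22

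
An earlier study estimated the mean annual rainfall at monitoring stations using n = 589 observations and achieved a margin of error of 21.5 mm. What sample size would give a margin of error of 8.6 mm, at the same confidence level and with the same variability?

3682

Margin of error scales as 1/√n, so n₂ = n₁·(E₁/E₂)².
n₂ = 589 × (21.5/8.6)² = 589 × 6.25 = 3681.25
Round up: n₂ = 3682.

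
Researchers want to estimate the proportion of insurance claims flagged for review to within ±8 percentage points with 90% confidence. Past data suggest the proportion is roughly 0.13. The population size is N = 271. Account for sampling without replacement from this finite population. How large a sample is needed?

For a proportion with margin E = 0.08 at 90% confidence, z = 1.645.
n = p̂(1−p̂)(z/E)² = 0.13 × 0.87 × (1.645/0.08)² = 47.82 — call this n₀.
Finite-population correction with N = 271: n = n₀ / (1 + (n₀−1)/N) = 47.82 / 1.173 = 40.77
Round up: n = 41.

41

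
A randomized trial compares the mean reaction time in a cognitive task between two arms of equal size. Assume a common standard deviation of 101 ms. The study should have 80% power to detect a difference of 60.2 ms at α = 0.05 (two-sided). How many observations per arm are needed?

45 per group

For two equal groups, n per group = 2·((z_{α/2} + z_β)·σ/δ)².
z_{α/2} = 1.960; z_β = 0.842 (power 80%).
n = 2 × (2.802 × 101 / 60.2)² = 2 × 22.10 = 44.20
Round up: n = 45 per group.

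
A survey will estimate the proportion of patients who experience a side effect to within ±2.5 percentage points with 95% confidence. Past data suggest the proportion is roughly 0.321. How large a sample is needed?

1340

For a proportion with margin E = 0.025 at 95% confidence, z = 1.960.
n = p̂(1−p̂)(z/E)² = 0.321 × 0.679 × (1.960/0.025)² = 1339.70
Round up: n = 1340.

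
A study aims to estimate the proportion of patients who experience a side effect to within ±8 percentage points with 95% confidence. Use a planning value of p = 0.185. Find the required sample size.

n = 91

For a proportion with margin E = 0.08 at 95% confidence, z = 1.960.
n = p̂(1−p̂)(z/E)² = 0.185 × 0.815 × (1.960/0.08)² = 90.50
Round up: n = 91.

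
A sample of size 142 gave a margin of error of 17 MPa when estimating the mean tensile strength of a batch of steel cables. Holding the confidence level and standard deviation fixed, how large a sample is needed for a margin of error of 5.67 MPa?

Margin of error scales as 1/√n, so n₂ = n₁·(E₁/E₂)².
n₂ = 142 × (17/5.67)² = 142 × 8.989 = 1276.44
Round up: n₂ = 1277.

1277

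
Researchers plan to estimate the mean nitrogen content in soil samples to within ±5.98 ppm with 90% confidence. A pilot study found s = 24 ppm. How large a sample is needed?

For a mean, the margin of error is E = z·σ/√n, so n = (zσ/E)².
At 90% confidence, z = 1.645.
n = (1.645 × 24 / 5.98)² = 43.59
Round up: n = 44.

44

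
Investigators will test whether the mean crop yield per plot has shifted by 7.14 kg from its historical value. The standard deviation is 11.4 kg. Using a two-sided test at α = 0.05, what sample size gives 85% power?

n = 23

For a one-sample z-test, n = ((z_{α/2} + z_β)·σ/δ)².
z_{α/2} = 1.960 (two-sided α = 0.05); z_β = 1.036 (power 85% → β = 0.15).
n = (2.996 × 11.4 / 7.14)² = 22.88
Round up: n = 23.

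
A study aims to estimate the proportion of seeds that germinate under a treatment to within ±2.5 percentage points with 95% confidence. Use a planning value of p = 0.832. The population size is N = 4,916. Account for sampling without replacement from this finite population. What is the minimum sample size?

732

For a proportion with margin E = 0.025 at 95% confidence, z = 1.960.
n = p̂(1−p̂)(z/E)² = 0.832 × 0.168 × (1.960/0.025)² = 859.14 — call this n₀.
Finite-population correction with N = 4,916: n = n₀ / (1 + (n₀−1)/N) = 859.14 / 1.175 = 731.18
Round up: n = 732.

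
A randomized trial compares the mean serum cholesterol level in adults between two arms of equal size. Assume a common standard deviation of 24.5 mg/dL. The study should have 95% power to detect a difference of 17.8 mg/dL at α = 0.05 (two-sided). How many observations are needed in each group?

50 per group

For two equal groups, n per group = 2·((z_{α/2} + z_β)·σ/δ)².
z_{α/2} = 1.960; z_β = 1.645 (power 95%).
n = 2 × (3.605 × 24.5 / 17.8)² = 2 × 24.62 = 49.24
Round up: n = 50 per group.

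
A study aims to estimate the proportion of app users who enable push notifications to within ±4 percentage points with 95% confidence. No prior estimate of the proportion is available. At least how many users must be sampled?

For a proportion with margin E = 0.04 at 95% confidence, z = 1.960.
With no prior estimate, use p = 0.5, which maximizes p(1−p) at 0.25.
n = 0.25 × (z/E)² = 0.25 × (1.960/0.04)² = 600.25
Round up: n = 601.

601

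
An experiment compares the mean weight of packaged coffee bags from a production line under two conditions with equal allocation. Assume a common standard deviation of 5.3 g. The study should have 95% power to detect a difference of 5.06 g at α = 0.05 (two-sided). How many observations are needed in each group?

29 per group

For two equal groups, n per group = 2·((z_{α/2} + z_β)·σ/δ)².
z_{α/2} = 1.960; z_β = 1.645 (power 95%).
n = 2 × (3.605 × 5.3 / 5.06)² = 2 × 14.26 = 28.52
Round up: n = 29 per group.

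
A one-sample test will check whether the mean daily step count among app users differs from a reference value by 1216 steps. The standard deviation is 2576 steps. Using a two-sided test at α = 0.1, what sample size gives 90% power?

For a one-sample z-test, n = ((z_{α/2} + z_β)·σ/δ)².
z_{α/2} = 1.645 (two-sided α = 0.1); z_β = 1.282 (power 90% → β = 0.1).
n = (2.927 × 2576 / 1216)² = 38.45
Round up: n = 39.

39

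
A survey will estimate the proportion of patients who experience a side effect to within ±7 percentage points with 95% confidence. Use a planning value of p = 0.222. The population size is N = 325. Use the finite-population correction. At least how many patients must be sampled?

96

For a proportion with margin E = 0.07 at 95% confidence, z = 1.960.
n = p̂(1−p̂)(z/E)² = 0.222 × 0.778 × (1.960/0.07)² = 135.41 — call this n₀.
Finite-population correction with N = 325: n = n₀ / (1 + (n₀−1)/N) = 135.41 / 1.414 = 95.76
Round up: n = 96.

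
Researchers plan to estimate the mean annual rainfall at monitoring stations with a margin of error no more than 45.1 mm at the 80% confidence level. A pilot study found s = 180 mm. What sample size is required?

27

For a mean, the margin of error is E = z·σ/√n, so n = (zσ/E)².
At 80% confidence, z = 1.282.
n = (1.282 × 180 / 45.1)² = 26.18
Round up: n = 27.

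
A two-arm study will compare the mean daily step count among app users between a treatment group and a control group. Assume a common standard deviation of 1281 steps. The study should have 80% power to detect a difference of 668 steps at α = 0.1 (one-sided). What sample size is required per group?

For two equal groups, n per group = 2·((z_α + z_β)·σ/δ)².
z_α = 1.282; z_β = 0.842 (power 80%).
n = 2 × (2.124 × 1281 / 668)² = 2 × 16.59 = 33.18
Round up: n = 34 per group.

34 per group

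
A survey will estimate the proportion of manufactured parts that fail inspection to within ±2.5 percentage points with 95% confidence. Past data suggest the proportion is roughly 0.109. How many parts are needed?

For a proportion with margin E = 0.025 at 95% confidence, z = 1.960.
n = p̂(1−p̂)(z/E)² = 0.109 × 0.891 × (1.960/0.025)² = 596.95
Round up: n = 597.

597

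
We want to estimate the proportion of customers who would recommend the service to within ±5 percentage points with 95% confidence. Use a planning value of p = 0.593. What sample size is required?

n = 371

For a proportion with margin E = 0.05 at 95% confidence, z = 1.960.
n = p̂(1−p̂)(z/E)² = 0.593 × 0.407 × (1.960/0.05)² = 370.87
Round up: n = 371.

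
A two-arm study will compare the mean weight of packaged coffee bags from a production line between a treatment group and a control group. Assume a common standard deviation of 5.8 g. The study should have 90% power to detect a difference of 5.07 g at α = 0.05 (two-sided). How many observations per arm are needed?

For two equal groups, n per group = 2·((z_{α/2} + z_β)·σ/δ)².
z_{α/2} = 1.960; z_β = 1.282 (power 90%).
n = 2 × (3.242 × 5.8 / 5.07)² = 2 × 13.76 = 27.52
Round up: n = 28 per group.

28 per group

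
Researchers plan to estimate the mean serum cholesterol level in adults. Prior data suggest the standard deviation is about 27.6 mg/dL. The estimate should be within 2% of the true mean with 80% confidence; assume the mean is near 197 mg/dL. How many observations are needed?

For a mean, the margin of error is E = z·σ/√n, so n = (zσ/E)².
At 80% confidence, z = 1.282.
E = 2% of 197 = 3.94 mg/dL.
n = (1.282 × 27.6 / 3.94)² = 80.65
Round up: n = 81.

81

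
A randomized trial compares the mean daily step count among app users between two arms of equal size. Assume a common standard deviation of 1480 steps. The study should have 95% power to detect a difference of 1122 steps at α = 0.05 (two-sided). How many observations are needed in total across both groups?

92 total

For two equal groups, n per group = 2·((z_{α/2} + z_β)·σ/δ)².
z_{α/2} = 1.960; z_β = 1.645 (power 95%).
n = 2 × (3.605 × 1480 / 1122)² = 2 × 22.61 = 45.22
Round up: n = 46 per group.
Total across both groups: 2 × 46 = 92.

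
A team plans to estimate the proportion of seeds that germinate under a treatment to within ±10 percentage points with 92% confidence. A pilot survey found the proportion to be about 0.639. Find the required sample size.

For a proportion with margin E = 0.1 at 92% confidence, z = 1.751.
n = p̂(1−p̂)(z/E)² = 0.639 × 0.361 × (1.751/0.1)² = 70.73
Round up: n = 71.

n = 71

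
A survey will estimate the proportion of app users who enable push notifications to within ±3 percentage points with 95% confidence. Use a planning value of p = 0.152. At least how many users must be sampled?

n = 551

For a proportion with margin E = 0.03 at 95% confidence, z = 1.960.
n = p̂(1−p̂)(z/E)² = 0.152 × 0.848 × (1.960/0.03)² = 550.19
Round up: n = 551.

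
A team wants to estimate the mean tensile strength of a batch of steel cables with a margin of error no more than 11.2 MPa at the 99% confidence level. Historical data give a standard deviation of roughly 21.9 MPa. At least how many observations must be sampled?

For a mean, the margin of error is E = z·σ/√n, so n = (zσ/E)².
At 99% confidence, z = 2.576.
n = (2.576 × 21.9 / 11.2)² = 25.37
Round up: n = 26.

26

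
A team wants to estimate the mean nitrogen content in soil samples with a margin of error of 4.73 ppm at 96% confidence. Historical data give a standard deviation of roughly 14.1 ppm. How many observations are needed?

38

For a mean, the margin of error is E = z·σ/√n, so n = (zσ/E)².
At 96% confidence, z = 2.054.
n = (2.054 × 14.1 / 4.73)² = 37.49
Round up: n = 38.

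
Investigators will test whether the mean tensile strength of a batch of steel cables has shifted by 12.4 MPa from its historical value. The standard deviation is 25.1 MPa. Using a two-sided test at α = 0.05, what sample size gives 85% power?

For a one-sample z-test, n = ((z_{α/2} + z_β)·σ/δ)².
z_{α/2} = 1.960 (two-sided α = 0.05); z_β = 1.036 (power 85% → β = 0.15).
n = (2.996 × 25.1 / 12.4)² = 36.78
Round up: n = 37.

37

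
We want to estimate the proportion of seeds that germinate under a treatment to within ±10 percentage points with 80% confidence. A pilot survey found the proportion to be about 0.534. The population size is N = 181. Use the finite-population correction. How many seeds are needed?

34

For a proportion with margin E = 0.1 at 80% confidence, z = 1.282.
n = p̂(1−p̂)(z/E)² = 0.534 × 0.466 × (1.282/0.1)² = 40.90 — call this n₀.
Finite-population correction with N = 181: n = n₀ / (1 + (n₀−1)/N) = 40.90 / 1.22 = 33.52
Round up: n = 34.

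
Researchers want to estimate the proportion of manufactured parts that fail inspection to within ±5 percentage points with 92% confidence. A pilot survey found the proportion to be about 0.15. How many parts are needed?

157

For a proportion with margin E = 0.05 at 92% confidence, z = 1.751.
n = p̂(1−p̂)(z/E)² = 0.15 × 0.85 × (1.751/0.05)² = 156.37
Round up: n = 157.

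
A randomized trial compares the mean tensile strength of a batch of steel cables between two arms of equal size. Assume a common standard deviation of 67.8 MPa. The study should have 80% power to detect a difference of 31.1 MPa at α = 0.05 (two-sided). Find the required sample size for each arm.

For two equal groups, n per group = 2·((z_{α/2} + z_β)·σ/δ)².
z_{α/2} = 1.960; z_β = 0.842 (power 80%).
n = 2 × (2.802 × 67.8 / 31.1)² = 2 × 37.31 = 74.62
Round up: n = 75 per group.

75 per group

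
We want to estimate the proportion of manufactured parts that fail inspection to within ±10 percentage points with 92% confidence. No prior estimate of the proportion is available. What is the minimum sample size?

77

For a proportion with margin E = 0.1 at 92% confidence, z = 1.751.
With no prior estimate, use p = 0.5, which maximizes p(1−p) at 0.25.
n = 0.25 × (z/E)² = 0.25 × (1.751/0.1)² = 76.65
Round up: n = 77.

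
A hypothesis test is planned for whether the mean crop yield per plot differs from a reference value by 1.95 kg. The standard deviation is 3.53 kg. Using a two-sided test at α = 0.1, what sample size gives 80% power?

For a one-sample z-test, n = ((z_{α/2} + z_β)·σ/δ)².
z_{α/2} = 1.645 (two-sided α = 0.1); z_β = 0.842 (power 80% → β = 0.2).
n = (2.487 × 3.53 / 1.95)² = 20.27
Round up: n = 21.

n = 21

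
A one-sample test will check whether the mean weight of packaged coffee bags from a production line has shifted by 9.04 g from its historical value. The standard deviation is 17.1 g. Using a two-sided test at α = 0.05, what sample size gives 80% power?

For a one-sample z-test, n = ((z_{α/2} + z_β)·σ/δ)².
z_{α/2} = 1.960 (two-sided α = 0.05); z_β = 0.842 (power 80% → β = 0.2).
n = (2.802 × 17.1 / 9.04)² = 28.09
Round up: n = 29.

n = 29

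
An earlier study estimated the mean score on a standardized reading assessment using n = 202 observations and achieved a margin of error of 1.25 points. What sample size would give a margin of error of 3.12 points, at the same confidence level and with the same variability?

33

Margin of error scales as 1/√n, so n₂ = n₁·(E₁/E₂)².
n₂ = 202 × (1.25/3.12)² = 202 × 0.1605 = 32.42
Round up: n₂ = 33.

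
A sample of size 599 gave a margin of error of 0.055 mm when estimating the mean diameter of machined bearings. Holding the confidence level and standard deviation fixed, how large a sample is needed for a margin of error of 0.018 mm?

Margin of error scales as 1/√n, so n₂ = n₁·(E₁/E₂)².
n₂ = 599 × (0.055/0.018)² = 599 × 9.336 = 5592.26
Round up: n₂ = 5593.

5593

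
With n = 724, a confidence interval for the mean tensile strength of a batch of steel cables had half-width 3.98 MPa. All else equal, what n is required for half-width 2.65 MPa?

1634

Margin of error scales as 1/√n, so n₂ = n₁·(E₁/E₂)².
n₂ = 724 × (3.98/2.65)² = 724 × 2.256 = 1633.34
Round up: n₂ = 1634.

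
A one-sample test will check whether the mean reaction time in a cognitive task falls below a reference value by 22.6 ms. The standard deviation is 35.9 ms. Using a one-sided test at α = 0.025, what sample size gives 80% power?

20

For a one-sample z-test, n = ((z_α + z_β)·σ/δ)².
z_α = 1.960 (one-sided α = 0.025); z_β = 0.842 (power 80% → β = 0.2).
n = (2.802 × 35.9 / 22.6)² = 19.81
Round up: n = 20.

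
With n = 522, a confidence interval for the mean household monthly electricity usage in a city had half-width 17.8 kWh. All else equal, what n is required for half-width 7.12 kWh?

Margin of error scales as 1/√n, so n₂ = n₁·(E₁/E₂)².
n₂ = 522 × (17.8/7.12)² = 522 × 6.25 = 3262.50
Round up: n₂ = 3263.

n = 3263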